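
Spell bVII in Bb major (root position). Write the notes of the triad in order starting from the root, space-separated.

Scale degree 7 in Bb major is A. bVII uses the lowered form, Ab, taken from Bb minor. In Bb minor the chord on Ab is Ab–C–Eb.

Ab C Eb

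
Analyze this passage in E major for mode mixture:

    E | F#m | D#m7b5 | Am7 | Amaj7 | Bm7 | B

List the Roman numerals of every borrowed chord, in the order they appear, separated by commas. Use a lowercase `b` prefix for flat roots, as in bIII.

The diatonic triads in E major are E, F#m, G#m, A, B, C#m, D#dim. E, F#m, D#m7b5, Amaj7 and B are all diatonic. Am7 (A–C–E–G) is not: scale degree 4 in E major carries A (IV). In E minor the chord on that degree is Am7, so here it functions as iv7, borrowed from the parallel minor. Bm7 (B–D–F#–A) doesn't fit — on degree 5 E major would have B (V). Bm7 is the degree-5 chord of E minor, so it is the borrowed v7.

iv7, v7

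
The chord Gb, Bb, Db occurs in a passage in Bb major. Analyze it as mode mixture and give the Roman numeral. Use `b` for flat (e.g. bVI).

The root Gb is the lowered 6th scale degree — diatonically Bb major has G there. Diatonically Bb major has Gm (vi) on that degree; Gb–Bb–Db is instead the major chord native to Bb minor, so it takes the label bVI.

bVI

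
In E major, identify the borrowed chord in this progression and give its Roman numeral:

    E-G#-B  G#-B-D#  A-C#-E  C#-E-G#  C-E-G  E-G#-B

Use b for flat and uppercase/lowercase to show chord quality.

bVI

The diatonic triads in E major are E, F#m, G#m, A, B, C#m, D#dim. Of the given chords, E–G#–B = E, G#–B–D# = G#m, A–C#–E = A and C#–E–G# = C#m are diatonic. But C–E–G is foreign: the diatonic vi on degree 6 is C#m, whereas C comes from E minor. It is labeled bVI.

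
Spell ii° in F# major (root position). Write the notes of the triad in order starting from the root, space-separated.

G# B D

ii° is built on scale degree 2, which is G# in both F# major and its parallel. Building the diminished chord from the parallel minor on G#: G#–B–D.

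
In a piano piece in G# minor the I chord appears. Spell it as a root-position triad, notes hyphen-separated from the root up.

G#-B#-D#

The root, G#, is scale degree 1 — the same note in G# minor and G# major; only the chord quality changes. Stacking thirds in G# major on G# gives G#–B#–D#.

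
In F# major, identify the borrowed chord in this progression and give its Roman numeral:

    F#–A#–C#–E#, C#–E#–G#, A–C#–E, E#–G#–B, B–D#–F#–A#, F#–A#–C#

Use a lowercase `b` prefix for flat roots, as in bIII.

F# major has the diatonic set F#, G#m, A#m, B, C#, D#m, E#dim. F#–A#–C#–E# = F#maj7, C#–E#–G# = C#, E#–G#–B = E#dim, B–D#–F#–A# = Bmaj7 and F#–A#–C# = F# all belong to that set. A–C#–E doesn't fit — on degree 3 F# major would have A#m (iii). A is the degree-3 chord of F# minor, so it is the borrowed bIII.

bIII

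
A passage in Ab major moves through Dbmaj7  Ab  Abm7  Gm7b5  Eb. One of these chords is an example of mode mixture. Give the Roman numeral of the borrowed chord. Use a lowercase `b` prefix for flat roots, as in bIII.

In Ab major the diatonic chords are Ab, Bbm, Cm, Db, Eb, Fm, Gdim. Dbmaj7, Ab, Gm7b5 and Eb are all diatonic. Abm7 (Ab–Cb–Eb–Gb) doesn't fit — on degree 1 Ab major would have Ab (I). Abm7 is the degree-1 chord of Ab minor, so it is the borrowed i7.

i7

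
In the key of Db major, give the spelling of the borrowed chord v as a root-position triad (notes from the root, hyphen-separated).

Ab-Cb-Eb

The root, Ab, is scale degree 5 — the same note in Db major and Db minor; only the chord quality changes. In Db minor the chord on Ab is Ab–Cb–Eb.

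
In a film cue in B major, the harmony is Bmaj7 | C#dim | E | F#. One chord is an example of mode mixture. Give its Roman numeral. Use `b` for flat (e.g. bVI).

The diatonic triads in B major are B, C#m, D#m, E, F#, G#m, A#dim. Bmaj7, E and F# all belong to that set. C#dim (C#–E–G) doesn't fit — on degree 2 B major would have C#m (ii). C#dim is the degree-2 chord of B minor, so it is the borrowed ii°.

ii°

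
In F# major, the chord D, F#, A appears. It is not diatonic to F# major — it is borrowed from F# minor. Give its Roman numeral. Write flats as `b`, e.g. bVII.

The root D is the lowered 6th scale degree — diatonically F# major has D# there. D–F#–A is a major chord — the form found in F# minor, not the diatonic vi (D#m). Borrowed into F# major it is written bVI.

bVI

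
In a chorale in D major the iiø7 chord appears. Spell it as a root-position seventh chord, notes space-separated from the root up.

iiø7 is built on scale degree 2, which is E in both D major and its parallel. Building the half-diminished-seventh chord from the parallel minor on E: E–G–Bb–D.

E G Bb D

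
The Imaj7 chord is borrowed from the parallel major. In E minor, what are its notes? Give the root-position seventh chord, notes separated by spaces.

Imaj7 is built on scale degree 1, which is E in both E minor and its parallel. Building the major-seventh chord from the parallel major on E: E–G#–B–D#.

E G# B D#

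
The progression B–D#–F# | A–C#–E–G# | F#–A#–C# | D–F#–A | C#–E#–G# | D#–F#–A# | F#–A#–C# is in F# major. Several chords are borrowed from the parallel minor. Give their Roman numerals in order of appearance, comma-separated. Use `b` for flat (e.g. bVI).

bIIImaj7, bVI

The diatonic triads in F# major are F#, G#m, A#m, B, C#, D#m, E#dim. B–D#–F# = B, F#–A#–C# = F#, C#–E#–G# = C# and D#–F#–A# = D#m all belong to that set. A–C#–E–G# is not: scale degree 3 in F# major carries A#m (iii). In F# minor the chord on that degree is Amaj7, so here it functions as bIIImaj7, borrowed from the parallel minor. D–F#–A is not: scale degree 6 in F# major carries D#m (vi). In F# minor the chord on that degree is D, so here it functions as bVI, borrowed from the parallel minor.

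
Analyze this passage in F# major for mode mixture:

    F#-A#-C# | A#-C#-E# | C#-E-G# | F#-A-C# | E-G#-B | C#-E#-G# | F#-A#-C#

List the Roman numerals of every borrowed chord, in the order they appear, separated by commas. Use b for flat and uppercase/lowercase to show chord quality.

v, i, bVII

F# major has the diatonic set F#, G#m, A#m, B, C#, D#m, E#dim. Of the given chords, F#–A#–C# = F#, A#–C#–E# = A#m and C#–E#–G# = C# are diatonic. But C#–E–G# is foreign: the diatonic V on degree 5 is C#, whereas C#m comes from F# minor. It is labeled v. F#–A–C# doesn't fit — on degree 1 F# major would have F# (I). F#m is the degree-1 chord of F# minor, so it is the borrowed i. But E–G#–B is foreign: the diatonic vii° on degree 7 is E#dim, whereas E comes from F# minor. It is labeled bVII.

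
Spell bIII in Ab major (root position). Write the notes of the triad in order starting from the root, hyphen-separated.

bIII is built on the lowered scale degree 3. In Ab major degree 3 is C; lowered it becomes Cb. Building the major chord from the parallel minor on Cb: Cb–Eb–Gb.

Cb-Eb-Gb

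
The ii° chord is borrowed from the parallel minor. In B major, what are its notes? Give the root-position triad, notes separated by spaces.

C# E G

The root, C#, is scale degree 2 — the same note in B major and B minor; only the chord quality changes. Stacking thirds in B minor on C# gives C#–E–G.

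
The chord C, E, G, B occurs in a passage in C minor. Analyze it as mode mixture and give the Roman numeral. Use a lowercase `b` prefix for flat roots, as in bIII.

Imaj7

C is scale degree 1 in C minor. The diatonic chord on degree 1 would be Cm (i), but C–E–G–B is the major-seventh chord from C major. As a borrowed chord it is labeled Imaj7.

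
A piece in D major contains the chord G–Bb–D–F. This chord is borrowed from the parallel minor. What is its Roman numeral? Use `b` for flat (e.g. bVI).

iv7

G is scale degree 4 in D major. G–Bb–D–F is a minor-seventh chord — the form found in D minor, not the diatonic IV (G). Borrowed into D major it is written iv7.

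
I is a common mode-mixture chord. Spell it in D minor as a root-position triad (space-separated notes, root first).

The root, D, is scale degree 1 — the same note in D minor and D major; only the chord quality changes. In D major the chord on D is D–F#–A.

D F# A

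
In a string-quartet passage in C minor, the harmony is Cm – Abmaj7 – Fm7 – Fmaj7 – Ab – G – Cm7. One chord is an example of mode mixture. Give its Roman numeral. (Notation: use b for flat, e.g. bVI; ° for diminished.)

The diatonic triads in C minor (with V from harmonic minor) are Cm, Ddim, Eb, Fm, G, Ab, Bb. Cm, Abmaj7, Fm7, Ab, G and Cm7 all belong to that set. Fmaj7 (F–A–C–E) doesn't fit — on degree 4 C minor would have Fm (iv). Fmaj7 is the degree-4 chord of C major, so it is the borrowed IVmaj7.

IVmaj7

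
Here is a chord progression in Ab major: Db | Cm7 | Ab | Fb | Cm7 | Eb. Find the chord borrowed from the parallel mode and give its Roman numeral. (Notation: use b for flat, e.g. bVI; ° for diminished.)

The diatonic triads in Ab major are Ab, Bbm, Cm, Db, Eb, Fm, Gdim. Db, Cm7, Ab and Eb are all diatonic. But Fb (Fb–Ab–Cb) is foreign: the diatonic vi on degree 6 is Fm, whereas Fb comes from Ab minor. It is labeled bVI.

bVI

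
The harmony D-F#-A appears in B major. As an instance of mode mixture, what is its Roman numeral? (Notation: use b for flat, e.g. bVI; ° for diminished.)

bIII

D is the lowered form of scale degree 3 in B major (the diatonic degree 3 is D#). D–F#–A is a major chord — the form found in B minor, not the diatonic iii (D#m). Borrowed into B major it is written bIII.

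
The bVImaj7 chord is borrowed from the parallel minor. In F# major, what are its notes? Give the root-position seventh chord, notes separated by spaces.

The root of bVImaj7 is the lowered 6th degree: D# becomes D. In F# minor the chord on D is D–F#–A–C#.

D F# A C#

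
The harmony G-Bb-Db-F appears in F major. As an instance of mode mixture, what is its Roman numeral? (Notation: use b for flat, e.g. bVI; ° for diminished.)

iiø7

G is scale degree 2 in F major. Diatonically F major has Gm (ii) on that degree; G–Bb–Db–F is instead the half-diminished-seventh chord native to F minor, so it takes the label iiø7.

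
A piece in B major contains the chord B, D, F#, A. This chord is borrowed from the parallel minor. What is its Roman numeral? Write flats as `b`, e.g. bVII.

i7

B is scale degree 1 in B major. Diatonically B major has B (I) on that degree; B–D–F#–A is instead the minor-seventh chord native to B minor, so it takes the label i7.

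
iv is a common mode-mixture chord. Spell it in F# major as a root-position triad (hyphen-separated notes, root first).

B-D-F#

The root, B, is scale degree 4 — the same note in F# major and F# minor; only the chord quality changes. In F# minor the chord on B is B–D–F#.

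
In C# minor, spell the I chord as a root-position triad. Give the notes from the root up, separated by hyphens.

C#-E#-G#

The root, C#, is scale degree 1 — the same note in C# minor and C# major; only the chord quality changes. Stacking thirds in C# major on C# gives C#–E#–G#.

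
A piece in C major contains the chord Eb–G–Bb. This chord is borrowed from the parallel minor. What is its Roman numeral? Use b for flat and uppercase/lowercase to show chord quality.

bIII

In C major scale degree 3 is E; Eb is its lowered form, from C minor. Eb–G–Bb is a major chord — the form found in C minor, not the diatonic iii (Em). Borrowed into C major it is written bIII.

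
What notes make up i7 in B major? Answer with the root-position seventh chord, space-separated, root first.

The root, B, is scale degree 1 — the same note in B major and B minor; only the chord quality changes. Building the minor-seventh chord from the parallel minor on B: B–D–F#–A.

B D F# A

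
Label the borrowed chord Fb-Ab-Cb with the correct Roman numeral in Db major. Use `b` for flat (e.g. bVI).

bIII

Fb is the lowered form of scale degree 3 in Db major (the diatonic degree 3 is F). Diatonically Db major has Fm (iii) on that degree; Fb–Ab–Cb is instead the major chord native to Db minor, so it takes the label bIII.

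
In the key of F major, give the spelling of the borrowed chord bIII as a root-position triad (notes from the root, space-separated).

Scale degree 3 in F major is A. bIII uses the lowered form, Ab, taken from F minor. Building the major chord from the parallel minor on Ab: Ab–C–Eb.

Ab C Eb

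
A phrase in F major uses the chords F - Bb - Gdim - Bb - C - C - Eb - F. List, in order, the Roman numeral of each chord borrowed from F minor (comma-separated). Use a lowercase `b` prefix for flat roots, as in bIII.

ii°, bVII

In F major the diatonic chords are F, Gm, Am, Bb, C, Dm, Edim. F, Bb and C all belong to that set. Gdim (G–Bb–Db) is not: scale degree 2 in F major carries Gm (ii). In F minor the chord on that degree is Gdim, so here it functions as ii°, borrowed from the parallel minor. But Eb (Eb–G–Bb) is foreign: the diatonic vii° on degree 7 is Edim, whereas Eb comes from F minor. It is labeled bVII.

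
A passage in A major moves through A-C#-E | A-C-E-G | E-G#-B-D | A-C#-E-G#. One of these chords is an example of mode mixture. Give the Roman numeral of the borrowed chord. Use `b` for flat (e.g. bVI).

i7

The diatonic triads in A major are A, Bm, C#m, D, E, F#m, G#dim. Of the given chords, A–C#–E = A, E–G#–B–D = E7 and A–C#–E–G# = Amaj7 are diatonic. A–C–E–G doesn't fit — on degree 1 A major would have A (I). Am7 is the degree-1 chord of A minor, so it is the borrowed i7.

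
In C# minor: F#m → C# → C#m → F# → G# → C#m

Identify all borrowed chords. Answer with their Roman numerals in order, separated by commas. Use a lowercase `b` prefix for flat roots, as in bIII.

In C# minor (with V from harmonic minor) the diatonic chords are C#m, D#dim, E, F#m, G#, A, B. Of the given chords, F#m, C#m and G# are diatonic. C# (C#–E#–G#) doesn't fit — on degree 1 C# minor would have C#m (i). C# is the degree-1 chord of C# major, so it is the borrowed I. But F# (F#–A#–C#) is foreign: the diatonic iv on degree 4 is F#m, whereas F# comes from C# major. It is labeled IV.

I, IV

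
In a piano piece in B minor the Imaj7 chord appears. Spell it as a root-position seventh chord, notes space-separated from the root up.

The root, B, is scale degree 1 — the same note in B minor and B major; only the chord quality changes. Building the major-seventh chord from the parallel major on B: B–D#–F#–A#.

B D# F# A#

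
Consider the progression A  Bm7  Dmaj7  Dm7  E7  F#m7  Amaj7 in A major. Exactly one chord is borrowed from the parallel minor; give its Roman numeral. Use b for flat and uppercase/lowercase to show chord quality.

iv7

A major has the diatonic set A, Bm, C#m, D, E, F#m, G#dim. A, Bm7, Dmaj7, E7, F#m7 and Amaj7 are all diatonic. But Dm7 (D–F–A–C) is foreign: the diatonic IV on degree 4 is D, whereas Dm7 comes from A minor. It is labeled iv7.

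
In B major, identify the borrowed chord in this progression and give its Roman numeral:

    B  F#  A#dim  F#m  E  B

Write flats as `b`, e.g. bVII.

v

B major has the diatonic set B, C#m, D#m, E, F#, G#m, A#dim. B, F#, A#dim and E all belong to that set. F#m (F#–A–C#) doesn't fit — on degree 5 B major would have F# (V). F#m is the degree-5 chord of B minor, so it is the borrowed v.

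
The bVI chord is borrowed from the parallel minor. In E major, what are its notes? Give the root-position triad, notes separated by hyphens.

C-E-G

bVI is built on the lowered scale degree 6. In E major degree 6 is C#; lowered it becomes C. In E minor the chord on C is C–E–G.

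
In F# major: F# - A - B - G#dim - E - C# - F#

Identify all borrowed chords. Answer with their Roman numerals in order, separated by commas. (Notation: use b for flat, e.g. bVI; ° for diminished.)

F# major has the diatonic set F#, G#m, A#m, B, C#, D#m, E#dim. F#, B and C# are all diatonic. But A (A–C#–E) is foreign: the diatonic iii on degree 3 is A#m, whereas A comes from F# minor. It is labeled bIII. But G#dim (G#–B–D) is foreign: the diatonic ii on degree 2 is G#m, whereas G#dim comes from F# minor. It is labeled ii°. But E (E–G#–B) is foreign: the diatonic vii° on degree 7 is E#dim, whereas E comes from F# minor. It is labeled bVII.

bIII, ii°, bVII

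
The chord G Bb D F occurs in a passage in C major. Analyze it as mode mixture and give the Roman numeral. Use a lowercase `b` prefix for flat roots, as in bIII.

The root G is the diatonic 5th degree of C major; the borrowing shows in the chord quality. G–Bb–D–F is a minor-seventh chord — the form found in C minor, not the diatonic V (G). Borrowed into C major it is written v7.

v7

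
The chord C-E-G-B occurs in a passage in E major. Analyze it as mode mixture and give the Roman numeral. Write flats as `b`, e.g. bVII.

C is the lowered form of scale degree 6 in E major (the diatonic degree 6 is C#). The diatonic chord on degree 6 would be C#m (vi), but C–E–G–B is the major-seventh chord from E minor. As a borrowed chord it is labeled bVImaj7.

bVImaj7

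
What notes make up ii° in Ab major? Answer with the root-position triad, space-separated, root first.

Bb Db Fb

The root, Bb, is scale degree 2 — the same note in Ab major and Ab minor; only the chord quality changes. Stacking thirds in Ab minor on Bb gives Bb–Db–Fb.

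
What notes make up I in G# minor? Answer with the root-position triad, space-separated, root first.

I is built on scale degree 1, which is G# in both G# minor and its parallel. Stacking thirds in G# major on G# gives G#–B#–D#.

G# B# D#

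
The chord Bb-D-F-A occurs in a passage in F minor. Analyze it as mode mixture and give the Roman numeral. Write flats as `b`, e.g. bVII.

IVmaj7

The root Bb is the diatonic 4th degree of F minor; the borrowing shows in the chord quality. The diatonic chord on degree 4 would be Bbm (iv), but Bb–D–F–A is the major-seventh chord from F major. As a borrowed chord it is labeled IVmaj7.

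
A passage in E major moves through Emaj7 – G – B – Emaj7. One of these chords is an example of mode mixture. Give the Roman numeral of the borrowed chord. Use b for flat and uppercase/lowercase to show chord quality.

bIII

In E major the diatonic chords are E, F#m, G#m, A, B, C#m, D#dim. Emaj7 and B both belong to that set. G (G–B–D) doesn't fit — on degree 3 E major would have G#m (iii). G is the degree-3 chord of E minor, so it is the borrowed bIII.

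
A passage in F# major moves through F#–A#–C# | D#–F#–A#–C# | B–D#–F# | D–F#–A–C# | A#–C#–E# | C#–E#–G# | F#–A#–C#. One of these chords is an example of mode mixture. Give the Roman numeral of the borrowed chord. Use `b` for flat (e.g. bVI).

bVImaj7

The diatonic triads in F# major are F#, G#m, A#m, B, C#, D#m, E#dim. Of the given chords, F#–A#–C# = F#, D#–F#–A#–C# = D#m7, B–D#–F# = B, A#–C#–E# = A#m and C#–E#–G# = C# are diatonic. But D–F#–A–C# is foreign: the diatonic vi on degree 6 is D#m, whereas Dmaj7 comes from F# minor. It is labeled bVImaj7.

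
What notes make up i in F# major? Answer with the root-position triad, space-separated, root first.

The root, F#, is scale degree 1 — the same note in F# major and F# minor; only the chord quality changes. In F# minor the chord on F# is F#–A–C#.

F# A C#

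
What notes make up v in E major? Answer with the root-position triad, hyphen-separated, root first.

B-D-F#

v is built on scale degree 5, which is B in both E major and its parallel. Stacking thirds in E minor on B gives B–D–F#.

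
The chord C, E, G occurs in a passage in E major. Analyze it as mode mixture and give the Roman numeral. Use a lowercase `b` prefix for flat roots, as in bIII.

In E major scale degree 6 is C#; C is its lowered form, from E minor. Diatonically E major has C#m (vi) on that degree; C–E–G is instead the major chord native to E minor, so it takes the label bVI.

bVI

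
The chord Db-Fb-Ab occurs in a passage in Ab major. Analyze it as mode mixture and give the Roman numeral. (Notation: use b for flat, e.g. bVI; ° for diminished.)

The root Db is the diatonic 4th degree of Ab major; the borrowing shows in the chord quality. The diatonic chord on degree 4 would be Db (IV), but Db–Fb–Ab is the minor chord from Ab minor. As a borrowed chord it is labeled iv.

iv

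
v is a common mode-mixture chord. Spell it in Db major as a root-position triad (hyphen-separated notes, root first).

Ab-Cb-Eb

v is built on scale degree 5, which is Ab in both Db major and its parallel. Stacking thirds in Db minor on Ab gives Ab–Cb–Eb.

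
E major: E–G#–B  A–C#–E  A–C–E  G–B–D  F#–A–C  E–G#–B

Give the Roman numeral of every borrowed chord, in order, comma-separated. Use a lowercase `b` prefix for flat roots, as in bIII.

In E major the diatonic chords are E, F#m, G#m, A, B, C#m, D#dim. Of the given chords, E–G#–B = E and A–C#–E = A are diatonic. A–C–E is not: scale degree 4 in E major carries A (IV). In E minor the chord on that degree is Am, so here it functions as iv, borrowed from the parallel minor. But G–B–D is foreign: the diatonic iii on degree 3 is G#m, whereas G comes from E minor. It is labeled bIII. F#–A–C doesn't fit — on degree 2 E major would have F#m (ii). F#dim is the degree-2 chord of E minor, so it is the borrowed ii°.

iv, bIII, ii°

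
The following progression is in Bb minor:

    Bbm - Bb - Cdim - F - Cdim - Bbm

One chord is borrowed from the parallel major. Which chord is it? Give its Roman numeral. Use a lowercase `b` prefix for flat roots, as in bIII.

I

In Bb minor (with V from harmonic minor) the diatonic chords are Bbm, Cdim, Db, Ebm, F, Gb, Ab. Bbm, Cdim and F all belong to that set. But Bb (Bb–D–F) is foreign: the diatonic i on degree 1 is Bbm, whereas Bb comes from Bb major. It is labeled I.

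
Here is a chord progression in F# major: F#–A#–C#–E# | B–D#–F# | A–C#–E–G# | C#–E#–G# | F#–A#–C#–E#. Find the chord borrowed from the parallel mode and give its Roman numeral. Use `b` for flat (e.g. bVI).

The diatonic triads in F# major are F#, G#m, A#m, B, C#, D#m, E#dim. F#–A#–C#–E# = F#maj7, B–D#–F# = B and C#–E#–G# = C# are all diatonic. But A–C#–E–G# is foreign: the diatonic iii on degree 3 is A#m, whereas Amaj7 comes from F# minor. It is labeled bIIImaj7.

bIIImaj7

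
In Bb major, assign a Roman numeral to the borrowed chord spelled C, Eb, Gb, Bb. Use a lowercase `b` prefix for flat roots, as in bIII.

iiø7

C is scale degree 2 in Bb major. The diatonic chord on degree 2 would be Cm (ii), but C–Eb–Gb–Bb is the half-diminished-seventh chord from Bb minor. As a borrowed chord it is labeled iiø7.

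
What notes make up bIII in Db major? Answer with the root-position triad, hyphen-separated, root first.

Fb-Ab-Cb

The root of bIII is the lowered 3rd degree: F becomes Fb. In Db minor the chord on Fb is Fb–Ab–Cb.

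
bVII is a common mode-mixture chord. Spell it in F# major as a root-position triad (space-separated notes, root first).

bVII is built on the lowered scale degree 7. In F# major degree 7 is E#; lowered it becomes E. Stacking thirds in F# minor on E gives E–G#–B.

E G# B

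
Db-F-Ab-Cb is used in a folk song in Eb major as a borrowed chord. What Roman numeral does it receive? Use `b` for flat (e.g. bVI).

bVII7

In Eb major scale degree 7 is D; Db is its lowered form, from Eb minor. Db–F–Ab–Cb is a dominant-seventh chord — the form found in Eb minor, not the diatonic vii° (Ddim). Borrowed into Eb major it is written bVII7.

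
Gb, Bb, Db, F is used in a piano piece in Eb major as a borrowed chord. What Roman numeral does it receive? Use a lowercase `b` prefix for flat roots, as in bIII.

bIIImaj7

Gb is the lowered form of scale degree 3 in Eb major (the diatonic degree 3 is G). The diatonic chord on degree 3 would be Gm (iii), but Gb–Bb–Db–F is the major-seventh chord from Eb minor. As a borrowed chord it is labeled bIIImaj7.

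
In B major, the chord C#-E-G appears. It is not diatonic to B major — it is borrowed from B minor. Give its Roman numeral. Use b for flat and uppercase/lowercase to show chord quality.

ii°

C# is scale degree 2 in B major. Diatonically B major has C#m (ii) on that degree; C#–E–G is instead the diminished chord native to B minor, so it takes the label ii°.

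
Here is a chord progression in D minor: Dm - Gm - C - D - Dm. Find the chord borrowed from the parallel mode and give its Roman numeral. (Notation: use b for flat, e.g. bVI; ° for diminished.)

In D minor (with V from harmonic minor) the diatonic chords are Dm, Edim, F, Gm, A, Bb, C. Dm, Gm and C are all diatonic. But D (D–F#–A) is foreign: the diatonic i on degree 1 is Dm, whereas D comes from D major. It is labeled I.

I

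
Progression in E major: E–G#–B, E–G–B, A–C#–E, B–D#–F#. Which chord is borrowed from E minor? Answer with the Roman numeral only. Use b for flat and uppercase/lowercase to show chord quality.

In E major the diatonic chords are E, F#m, G#m, A, B, C#m, D#dim. E–G#–B = E, A–C#–E = A and B–D#–F# = B are all diatonic. But E–G–B is foreign: the diatonic I on degree 1 is E, whereas Em comes from E minor. It is labeled i.

i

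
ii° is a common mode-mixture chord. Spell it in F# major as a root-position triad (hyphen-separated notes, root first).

G#-B-D

The root, G#, is scale degree 2 — the same note in F# major and F# minor; only the chord quality changes. Stacking thirds in F# minor on G# gives G#–B–D.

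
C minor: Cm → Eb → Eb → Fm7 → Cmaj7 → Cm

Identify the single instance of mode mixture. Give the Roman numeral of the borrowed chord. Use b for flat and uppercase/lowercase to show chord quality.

The diatonic triads in C minor (with V from harmonic minor) are Cm, Ddim, Eb, Fm, G, Ab, Bb. Cm, Eb and Fm7 are all diatonic. But Cmaj7 (C–E–G–B) is foreign: the diatonic i on degree 1 is Cm, whereas Cmaj7 comes from C major. It is labeled Imaj7.

Imaj7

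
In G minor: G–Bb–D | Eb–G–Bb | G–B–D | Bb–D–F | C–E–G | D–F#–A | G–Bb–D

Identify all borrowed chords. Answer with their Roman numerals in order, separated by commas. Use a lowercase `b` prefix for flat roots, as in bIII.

I, IV

G minor has the diatonic set Gm, Adim, Bb, Cm, D, Eb, F (with V from harmonic minor). G–Bb–D = Gm, Eb–G–Bb = Eb, Bb–D–F = Bb and D–F#–A = D are all diatonic. G–B–D is not: scale degree 1 in G minor carries Gm (i). In G major the chord on that degree is G, so here it functions as I, borrowed from the parallel major. But C–E–G is foreign: the diatonic iv on degree 4 is Cm, whereas C comes from G major. It is labeled IV.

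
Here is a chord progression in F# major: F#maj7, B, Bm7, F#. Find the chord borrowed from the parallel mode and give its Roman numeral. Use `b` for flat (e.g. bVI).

In F# major the diatonic chords are F#, G#m, A#m, B, C#, D#m, E#dim. F#maj7, B and F# all belong to that set. Bm7 (B–D–F#–A) doesn't fit — on degree 4 F# major would have B (IV). Bm7 is the degree-4 chord of F# minor, so it is the borrowed iv7.

iv7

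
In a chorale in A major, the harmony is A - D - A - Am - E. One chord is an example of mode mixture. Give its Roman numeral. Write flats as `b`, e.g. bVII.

i

In A major the diatonic chords are A, Bm, C#m, D, E, F#m, G#dim. Of the given chords, A, D and E are diatonic. But Am (A–C–E) is foreign: the diatonic I on degree 1 is A, whereas Am comes from A minor. It is labeled i.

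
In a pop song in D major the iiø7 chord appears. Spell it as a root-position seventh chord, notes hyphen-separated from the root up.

The root, E, is scale degree 2 — the same note in D major and D minor; only the chord quality changes. In D minor the chord on E is E–G–Bb–D.

E-G-Bb-D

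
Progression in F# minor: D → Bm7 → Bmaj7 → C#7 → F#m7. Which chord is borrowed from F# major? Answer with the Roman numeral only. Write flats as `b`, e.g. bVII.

In F# minor (with V from harmonic minor) the diatonic chords are F#m, G#dim, A, Bm, C#, D, E. Of the given chords, D, Bm7, C#7 and F#m7 are diatonic. Bmaj7 (B–D#–F#–A#) doesn't fit — on degree 4 F# minor would have Bm (iv). Bmaj7 is the degree-4 chord of F# major, so it is the borrowed IVmaj7.

IVmaj7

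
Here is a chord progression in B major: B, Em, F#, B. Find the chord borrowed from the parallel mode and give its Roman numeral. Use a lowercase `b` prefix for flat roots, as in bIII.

iv

The diatonic triads in B major are B, C#m, D#m, E, F#, G#m, A#dim. B and F# are both diatonic. Em (E–G–B) is not: scale degree 4 in B major carries E (IV). In B minor the chord on that degree is Em, so here it functions as iv, borrowed from the parallel minor.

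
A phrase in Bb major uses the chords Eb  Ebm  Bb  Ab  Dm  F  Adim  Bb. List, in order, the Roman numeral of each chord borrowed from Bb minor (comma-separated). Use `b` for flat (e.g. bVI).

In Bb major the diatonic chords are Bb, Cm, Dm, Eb, F, Gm, Adim. Of the given chords, Eb, Bb, Dm, F and Adim are diatonic. But Ebm (Eb–Gb–Bb) is foreign: the diatonic IV on degree 4 is Eb, whereas Ebm comes from Bb minor. It is labeled iv. Ab (Ab–C–Eb) is not: scale degree 7 in Bb major carries Adim (vii°). In Bb minor the chord on that degree is Ab, so here it functions as bVII, borrowed from the parallel minor.

iv, bVII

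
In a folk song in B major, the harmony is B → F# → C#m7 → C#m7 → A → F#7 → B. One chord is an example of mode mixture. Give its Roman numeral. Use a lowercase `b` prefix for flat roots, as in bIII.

bVII

B major has the diatonic set B, C#m, D#m, E, F#, G#m, A#dim. B, F#, C#m7 and F#7 are all diatonic. A (A–C#–E) is not: scale degree 7 in B major carries A#dim (vii°). In B minor the chord on that degree is A, so here it functions as bVII, borrowed from the parallel minor.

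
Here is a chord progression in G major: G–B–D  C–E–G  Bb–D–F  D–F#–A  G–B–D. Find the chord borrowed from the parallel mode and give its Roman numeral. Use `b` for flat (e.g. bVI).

The diatonic triads in G major are G, Am, Bm, C, D, Em, F#dim. Of the given chords, G–B–D = G, C–E–G = C and D–F#–A = D are diatonic. Bb–D–F doesn't fit — on degree 3 G major would have Bm (iii). Bb is the degree-3 chord of G minor, so it is the borrowed bIII.

bIII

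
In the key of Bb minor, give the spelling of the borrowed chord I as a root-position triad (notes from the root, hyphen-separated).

Bb-D-F

I is built on scale degree 1, which is Bb in both Bb minor and its parallel. Building the major chord from the parallel major on Bb: Bb–D–F.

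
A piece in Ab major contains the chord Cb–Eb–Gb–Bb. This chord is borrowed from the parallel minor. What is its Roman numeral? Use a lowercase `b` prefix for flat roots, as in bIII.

The root Cb is the lowered 3rd scale degree — diatonically Ab major has C there. Cb–Eb–Gb–Bb is a major-seventh chord — the form found in Ab minor, not the diatonic iii (Cm). Borrowed into Ab major it is written bIIImaj7.

bIIImaj7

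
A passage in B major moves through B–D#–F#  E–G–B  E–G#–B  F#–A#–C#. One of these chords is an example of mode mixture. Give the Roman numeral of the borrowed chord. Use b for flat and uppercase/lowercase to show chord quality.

B major has the diatonic set B, C#m, D#m, E, F#, G#m, A#dim. B–D#–F# = B, E–G#–B = E and F#–A#–C# = F# are all diatonic. E–G–B is not: scale degree 4 in B major carries E (IV). In B minor the chord on that degree is Em, so here it functions as iv, borrowed from the parallel minor.

iv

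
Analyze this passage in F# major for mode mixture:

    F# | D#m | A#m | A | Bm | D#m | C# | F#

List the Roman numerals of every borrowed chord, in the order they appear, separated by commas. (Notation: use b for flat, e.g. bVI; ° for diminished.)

bIII, iv

In F# major the diatonic chords are F#, G#m, A#m, B, C#, D#m, E#dim. F#, D#m, A#m and C# are all diatonic. A (A–C#–E) doesn't fit — on degree 3 F# major would have A#m (iii). A is the degree-3 chord of F# minor, so it is the borrowed bIII. Bm (B–D–F#) doesn't fit — on degree 4 F# major would have B (IV). Bm is the degree-4 chord of F# minor, so it is the borrowed iv.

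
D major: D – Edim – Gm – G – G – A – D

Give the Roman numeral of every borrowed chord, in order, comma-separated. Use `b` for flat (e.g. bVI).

The diatonic triads in D major are D, Em, F#m, G, A, Bm, C#dim. D, G and A all belong to that set. Edim (E–G–Bb) doesn't fit — on degree 2 D major would have Em (ii). Edim is the degree-2 chord of D minor, so it is the borrowed ii°. But Gm (G–Bb–D) is foreign: the diatonic IV on degree 4 is G, whereas Gm comes from D minor. It is labeled iv.

ii°, iv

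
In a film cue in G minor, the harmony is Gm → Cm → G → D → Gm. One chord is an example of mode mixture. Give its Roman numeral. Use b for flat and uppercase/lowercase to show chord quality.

I

The diatonic triads in G minor (with V from harmonic minor) are Gm, Adim, Bb, Cm, D, Eb, F. Gm, Cm and D all belong to that set. But G (G–B–D) is foreign: the diatonic i on degree 1 is Gm, whereas G comes from G major. It is labeled I.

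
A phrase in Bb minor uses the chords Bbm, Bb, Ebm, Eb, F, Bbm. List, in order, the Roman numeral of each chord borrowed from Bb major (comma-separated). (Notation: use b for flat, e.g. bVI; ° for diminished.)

Bb minor has the diatonic set Bbm, Cdim, Db, Ebm, F, Gb, Ab (with V from harmonic minor). Bbm, Ebm and F are all diatonic. Bb (Bb–D–F) doesn't fit — on degree 1 Bb minor would have Bbm (i). Bb is the degree-1 chord of Bb major, so it is the borrowed I. But Eb (Eb–G–Bb) is foreign: the diatonic iv on degree 4 is Ebm, whereas Eb comes from Bb major. It is labeled IV.

I, IV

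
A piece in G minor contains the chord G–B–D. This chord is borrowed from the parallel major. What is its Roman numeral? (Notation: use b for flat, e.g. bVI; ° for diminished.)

I

G is scale degree 1 in G minor. G–B–D is a major chord — the form found in G major, not the diatonic i (Gm). Borrowed into G minor it is written I.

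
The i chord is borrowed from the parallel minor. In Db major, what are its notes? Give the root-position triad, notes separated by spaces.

i is built on scale degree 1, which is Db in both Db major and its parallel. In Db minor the chord on Db is Db–Fb–Ab.

Db Fb Ab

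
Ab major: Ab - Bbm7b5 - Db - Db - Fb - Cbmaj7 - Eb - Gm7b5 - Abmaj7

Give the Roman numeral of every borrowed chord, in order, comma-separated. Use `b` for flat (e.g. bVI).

Ab major has the diatonic set Ab, Bbm, Cm, Db, Eb, Fm, Gdim. Of the given chords, Ab, Db, Eb, Gm7b5 and Abmaj7 are diatonic. But Bbm7b5 (Bb–Db–Fb–Ab) is foreign: the diatonic ii on degree 2 is Bbm, whereas Bbm7b5 comes from Ab minor. It is labeled iiø7. Fb (Fb–Ab–Cb) is not: scale degree 6 in Ab major carries Fm (vi). In Ab minor the chord on that degree is Fb, so here it functions as bVI, borrowed from the parallel minor. Cbmaj7 (Cb–Eb–Gb–Bb) doesn't fit — on degree 3 Ab major would have Cm (iii). Cbmaj7 is the degree-3 chord of Ab minor, so it is the borrowed bIIImaj7.

iiø7, bVI, bIIImaj7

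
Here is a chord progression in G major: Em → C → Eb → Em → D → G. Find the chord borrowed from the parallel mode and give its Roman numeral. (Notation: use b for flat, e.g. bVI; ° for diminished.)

In G major the diatonic chords are G, Am, Bm, C, D, Em, F#dim. Of the given chords, Em, C, D and G are diatonic. Eb (Eb–G–Bb) doesn't fit — on degree 6 G major would have Em (vi). Eb is the degree-6 chord of G minor, so it is the borrowed bVI.

bVI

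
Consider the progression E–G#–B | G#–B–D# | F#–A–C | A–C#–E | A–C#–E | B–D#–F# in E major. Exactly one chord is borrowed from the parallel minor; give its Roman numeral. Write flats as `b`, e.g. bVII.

The diatonic triads in E major are E, F#m, G#m, A, B, C#m, D#dim. E–G#–B = E, G#–B–D# = G#m, A–C#–E = A and B–D#–F# = B all belong to that set. F#–A–C doesn't fit — on degree 2 E major would have F#m (ii). F#dim is the degree-2 chord of E minor, so it is the borrowed ii°.

ii°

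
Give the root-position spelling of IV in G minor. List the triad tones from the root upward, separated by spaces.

IV is built on scale degree 4, which is C in both G minor and its parallel. In G major the chord on C is C–E–G.

C E G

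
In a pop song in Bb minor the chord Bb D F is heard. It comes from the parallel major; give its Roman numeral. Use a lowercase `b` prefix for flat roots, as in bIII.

The root Bb is the diatonic 1st degree of Bb minor; the borrowing shows in the chord quality. Diatonically Bb minor has Bbm (i) on that degree; Bb–D–F is instead the major chord native to Bb major, so it takes the label I.

I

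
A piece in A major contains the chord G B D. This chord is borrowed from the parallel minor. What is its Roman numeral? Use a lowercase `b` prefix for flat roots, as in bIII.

G is the lowered form of scale degree 7 in A major (the diatonic degree 7 is G#). The diatonic chord on degree 7 would be G#dim (vii°), but G–B–D is the major chord from A minor. As a borrowed chord it is labeled bVII.

bVII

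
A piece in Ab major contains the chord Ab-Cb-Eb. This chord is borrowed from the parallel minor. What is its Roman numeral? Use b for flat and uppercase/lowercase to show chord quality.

i

Ab is scale degree 1 in Ab major. Diatonically Ab major has Ab (I) on that degree; Ab–Cb–Eb is instead the minor chord native to Ab minor, so it takes the label i.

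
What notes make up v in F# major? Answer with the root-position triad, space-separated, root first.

C# E G#

The root, C#, is scale degree 5 — the same note in F# major and F# minor; only the chord quality changes. In F# minor the chord on C# is C#–E–G#.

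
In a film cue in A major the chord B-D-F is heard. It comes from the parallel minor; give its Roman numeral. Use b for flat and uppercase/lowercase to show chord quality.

ii°

The root B is the diatonic 2nd degree of A major; the borrowing shows in the chord quality. The diatonic chord on degree 2 would be Bm (ii), but B–D–F is the diminished chord from A minor. As a borrowed chord it is labeled ii°.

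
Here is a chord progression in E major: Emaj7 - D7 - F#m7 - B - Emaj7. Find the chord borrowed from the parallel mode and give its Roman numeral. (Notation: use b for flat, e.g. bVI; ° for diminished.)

bVII7

The diatonic triads in E major are E, F#m, G#m, A, B, C#m, D#dim. Emaj7, F#m7 and B all belong to that set. D7 (D–F#–A–C) doesn't fit — on degree 7 E major would have D#dim (vii°). D7 is the degree-7 chord of E minor, so it is the borrowed bVII7.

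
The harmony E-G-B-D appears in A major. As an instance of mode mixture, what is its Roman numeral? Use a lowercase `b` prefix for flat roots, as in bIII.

v7

E is scale degree 5 in A major. Diatonically A major has E (V) on that degree; E–G–B–D is instead the minor-seventh chord native to A minor, so it takes the label v7.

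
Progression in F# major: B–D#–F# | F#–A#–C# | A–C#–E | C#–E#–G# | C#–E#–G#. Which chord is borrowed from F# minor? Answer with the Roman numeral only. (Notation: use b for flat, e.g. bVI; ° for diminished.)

F# major has the diatonic set F#, G#m, A#m, B, C#, D#m, E#dim. B–D#–F# = B, F#–A#–C# = F# and C#–E#–G# = C# are all diatonic. But A–C#–E is foreign: the diatonic iii on degree 3 is A#m, whereas A comes from F# minor. It is labeled bIII.

bIII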